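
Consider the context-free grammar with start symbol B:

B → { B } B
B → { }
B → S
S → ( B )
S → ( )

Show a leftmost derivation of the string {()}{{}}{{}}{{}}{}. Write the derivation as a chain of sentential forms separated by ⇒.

B ⇒ {B}B   [B → { B } B]
{B}B ⇒ {S}B   [B → S]
{S}B ⇒ {()}B   [S → ( )]
{()}B ⇒ {()}{B}B   [B → { B } B]
{()}{B}B ⇒ {()}{{}}B   [B → { }]
{()}{{}}B ⇒ {()}{{}}{B}B   [B → { B } B]
{()}{{}}{B}B ⇒ {()}{{}}{{}}B   [B → { }]
{()}{{}}{{}}B ⇒ {()}{{}}{{}}{B}B   [B → { B } B]
{()}{{}}{{}}{B}B ⇒ {()}{{}}{{}}{{}}B   [B → { }]
{()}{{}}{{}}{{}}B ⇒ {()}{{}}{{}}{{}}{}   [B → { }]

B ⇒ {B}B ⇒ {S}B ⇒ {()}B ⇒ {()}{B}B ⇒ {()}{{}}B ⇒ {()}{{}}{B}B ⇒ {()}{{}}{{}}B ⇒ {()}{{}}{{}}{B}B ⇒ {()}{{}}{{}}{{}}B ⇒ {()}{{}}{{}}{{}}{}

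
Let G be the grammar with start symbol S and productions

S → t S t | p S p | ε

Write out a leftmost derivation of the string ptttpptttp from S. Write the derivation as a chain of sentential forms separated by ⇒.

S ⇒ pSp ⇒ ptStp ⇒ pttSttp ⇒ ptttStttp ⇒ ptttpSptttp ⇒ ptttpptttp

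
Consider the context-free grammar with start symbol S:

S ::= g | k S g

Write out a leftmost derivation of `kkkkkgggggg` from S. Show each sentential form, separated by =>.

S => kSg => kkSgg => kkkSggg => kkkkSgggg => kkkkkSggggg => kkkkkgggggg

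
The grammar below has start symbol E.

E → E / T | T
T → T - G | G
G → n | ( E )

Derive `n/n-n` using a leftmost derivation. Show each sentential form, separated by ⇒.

E ⇒ E/T ⇒ T/T ⇒ G/T ⇒ n/T ⇒ n/T-G ⇒ n/G-G ⇒ n/n-G ⇒ n/n-n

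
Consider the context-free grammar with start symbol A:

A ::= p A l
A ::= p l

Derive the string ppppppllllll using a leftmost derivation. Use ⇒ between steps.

A ⇒ pAl   [A ::= p A l]
pAl ⇒ ppAll   [A ::= p A l]
ppAll ⇒ pppAlll   [A ::= p A l]
pppAlll ⇒ ppppAllll   [A ::= p A l]
ppppAllll ⇒ pppppAlllll   [A ::= p A l]
pppppAlllll ⇒ ppppppllllll   [A ::= p l]

A ⇒ pAl ⇒ ppAll ⇒ pppAlll ⇒ ppppAllll ⇒ pppppAlllll ⇒ ppppppllllll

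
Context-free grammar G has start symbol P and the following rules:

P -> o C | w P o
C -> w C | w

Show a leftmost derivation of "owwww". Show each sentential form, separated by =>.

P => oC   [P -> o C]
oC => owC   [C -> w C]
owC => owwC   [C -> w C]
owwC => owwwC   [C -> w C]
owwwC => owwww   [C -> w]

P => oC => owC => owwC => owwwC => owwww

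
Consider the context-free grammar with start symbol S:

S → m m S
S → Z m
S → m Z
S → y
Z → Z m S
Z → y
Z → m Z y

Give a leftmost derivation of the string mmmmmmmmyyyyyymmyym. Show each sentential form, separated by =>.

S => mmS => mmZm => mmmZym => mmmZmSym => mmmmZymSym => mmmmmZyymSym => mmmmmmZyyymSym => mmmmmmmZyyyymSym => mmmmmmmmZyyyyymSym => mmmmmmmmyyyyyymSym => mmmmmmmmyyyyyymmZym => mmmmmmmmyyyyyymmyym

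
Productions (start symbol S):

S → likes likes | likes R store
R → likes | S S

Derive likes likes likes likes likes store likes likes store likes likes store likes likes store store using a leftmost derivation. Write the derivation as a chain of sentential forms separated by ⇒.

S ⇒ likes R store ⇒ likes S S store ⇒ likes likes R store S store ⇒ likes likes S S store S store ⇒ likes likes likes R store S store S store ⇒ likes likes likes S S store S store S store ⇒ likes likes likes likes R store S store S store S store ⇒ likes likes likes likes likes store S store S store S store ⇒ likes likes likes likes likes store likes likes store S store S store ⇒ likes likes likes likes likes store likes likes store likes likes store S store ⇒ likes likes likes likes likes store likes likes store likes likes store likes R store store ⇒ likes likes likes likes likes store likes likes store likes likes store likes likes store store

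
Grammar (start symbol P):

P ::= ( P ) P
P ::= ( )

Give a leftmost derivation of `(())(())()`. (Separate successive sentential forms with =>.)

P => (P)P   [P ::= ( P ) P]
(P)P => (())P   [P ::= ( )]
(())P => (())(P)P   [P ::= ( P ) P]
(())(P)P => (())(())P   [P ::= ( )]
(())(())P => (())(())()   [P ::= ( )]

P=>(P)P=>(())P=>(())(P)P=>(())(())P=>(())(())()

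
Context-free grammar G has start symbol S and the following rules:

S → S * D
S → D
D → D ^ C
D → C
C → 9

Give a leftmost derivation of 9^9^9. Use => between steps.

S => D   [S → D]
D => D^C   [D → D ^ C]
D^C => D^C^C   [D → D ^ C]
D^C^C => C^C^C   [D → C]
C^C^C => 9^C^C   [C → 9]
9^C^C => 9^9^C   [C → 9]
9^9^C => 9^9^9   [C → 9]

S => D => D^C => D^C^C => C^C^C => 9^C^C => 9^9^C => 9^9^9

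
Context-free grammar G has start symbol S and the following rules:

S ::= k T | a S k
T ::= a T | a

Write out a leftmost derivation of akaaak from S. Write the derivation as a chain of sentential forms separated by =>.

S => aSk   [S ::= a S k]
aSk => akTk   [S ::= k T]
akTk => akaTk   [T ::= a T]
akaTk => akaaTk   [T ::= a T]
akaaTk => akaaak   [T ::= a]

S => aSk => akTk => akaTk => akaaTk => akaaak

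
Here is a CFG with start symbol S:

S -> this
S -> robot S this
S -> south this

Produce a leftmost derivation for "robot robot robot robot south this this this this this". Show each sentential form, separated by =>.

S => robot S this   [S -> robot S this]
robot S this => robot robot S this this   [S -> robot S this]
robot robot S this this => robot robot robot S this this this   [S -> robot S this]
robot robot robot S this this this => robot robot robot robot S this this this this   [S -> robot S this]
robot robot robot robot S this this this this => robot robot robot robot south this this this this this   [S -> south this]

S => robot S this => robot robot S this this => robot robot robot S this this this => robot robot robot robot S this this this this => robot robot robot robot south this this this this this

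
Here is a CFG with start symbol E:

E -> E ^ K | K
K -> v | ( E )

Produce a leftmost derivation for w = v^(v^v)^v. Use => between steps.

E=>E^K=>E^K^K=>K^K^K=>v^K^K=>v^(E)^K=>v^(E^K)^K=>v^(K^K)^K=>v^(v^K)^K=>v^(v^v)^K=>v^(v^v)^v

E => E^K   [E -> E ^ K]
E^K => E^K^K   [E -> E ^ K]
E^K^K => K^K^K   [E -> K]
K^K^K => v^K^K   [K -> v]
v^K^K => v^(E)^K   [K -> ( E )]
v^(E)^K => v^(E^K)^K   [E -> E ^ K]
v^(E^K)^K => v^(K^K)^K   [E -> K]
v^(K^K)^K => v^(v^K)^K   [K -> v]
v^(v^K)^K => v^(v^v)^K   [K -> v]
v^(v^v)^K => v^(v^v)^v   [K -> v]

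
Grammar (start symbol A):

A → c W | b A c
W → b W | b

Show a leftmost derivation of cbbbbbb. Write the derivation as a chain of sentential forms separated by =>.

A => cW => cbW => cbbW => cbbbW => cbbbbW => cbbbbbW => cbbbbbb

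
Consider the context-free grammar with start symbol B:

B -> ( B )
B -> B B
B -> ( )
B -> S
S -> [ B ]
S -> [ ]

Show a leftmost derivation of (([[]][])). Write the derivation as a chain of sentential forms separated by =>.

B => (B) => ((B)) => ((BB)) => ((SB)) => (([B]B)) => (([S]B)) => (([[]]B)) => (([[]]S)) => (([[]][]))

B => (B)   [B -> ( B )]
(B) => ((B))   [B -> ( B )]
((B)) => ((BB))   [B -> B B]
((BB)) => ((SB))   [B -> S]
((SB)) => (([B]B))   [S -> [ B ]]
(([B]B)) => (([S]B))   [B -> S]
(([S]B)) => (([[]]B))   [S -> [ ]]
(([[]]B)) => (([[]]S))   [B -> S]
(([[]]S)) => (([[]][]))   [S -> [ ]]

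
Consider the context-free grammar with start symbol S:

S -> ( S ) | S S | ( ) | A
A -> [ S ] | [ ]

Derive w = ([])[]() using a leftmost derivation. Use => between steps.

S => SS => (S)S => (A)S => ([])S => ([])SS => ([])AS => ([])[]S => ([])[]()

S => SS   [S -> S S]
SS => (S)S   [S -> ( S )]
(S)S => (A)S   [S -> A]
(A)S => ([])S   [A -> [ ]]
([])S => ([])SS   [S -> S S]
([])SS => ([])AS   [S -> A]
([])AS => ([])[]S   [A -> [ ]]
([])[]S => ([])[]()   [S -> ( )]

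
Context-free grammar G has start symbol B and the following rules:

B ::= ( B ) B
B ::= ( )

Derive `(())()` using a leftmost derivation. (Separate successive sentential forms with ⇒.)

B ⇒ (B)B ⇒ (())B ⇒ (())()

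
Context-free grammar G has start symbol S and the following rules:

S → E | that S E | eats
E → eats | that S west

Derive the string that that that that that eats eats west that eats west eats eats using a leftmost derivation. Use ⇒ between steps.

S ⇒ that S E   [S → that S E]
that S E ⇒ that that S E E   [S → that S E]
that that S E E ⇒ that that that S E E E   [S → that S E]
that that that S E E E ⇒ that that that E E E E   [S → E]
that that that E E E E ⇒ that that that that S west E E E   [E → that S west]
that that that that S west E E E ⇒ that that that that that S E west E E E   [S → that S E]
that that that that that S E west E E E ⇒ that that that that that eats E west E E E   [S → eats]
that that that that that eats E west E E E ⇒ that that that that that eats eats west E E E   [E → eats]
that that that that that eats eats west E E E ⇒ that that that that that eats eats west that S west E E   [E → that S west]
that that that that that eats eats west that S west E E ⇒ that that that that that eats eats west that eats west E E   [S → eats]
that that that that that eats eats west that eats west E E ⇒ that that that that that eats eats west that eats west eats E   [E → eats]
that that that that that eats eats west that eats west eats E ⇒ that that that that that eats eats west that eats west eats eats   [E → eats]

S ⇒ that S E ⇒ that that S E E ⇒ that that that S E E E ⇒ that that that E E E E ⇒ that that that that S west E E E ⇒ that that that that that S E west E E E ⇒ that that that that that eats E west E E E ⇒ that that that that that eats eats west E E E ⇒ that that that that that eats eats west that S west E E ⇒ that that that that that eats eats west that eats west E E ⇒ that that that that that eats eats west that eats west eats E ⇒ that that that that that eats eats west that eats west eats eats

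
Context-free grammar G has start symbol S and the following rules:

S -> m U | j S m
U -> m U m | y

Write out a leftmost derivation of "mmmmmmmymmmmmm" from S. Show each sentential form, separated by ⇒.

S ⇒ mU ⇒ mmUm ⇒ mmmUmm ⇒ mmmmUmmm ⇒ mmmmmUmmmm ⇒ mmmmmmUmmmmm ⇒ mmmmmmmUmmmmmm ⇒ mmmmmmmymmmmmm

S ⇒ mU   [S -> m U]
mU ⇒ mmUm   [U -> m U m]
mmUm ⇒ mmmUmm   [U -> m U m]
mmmUmm ⇒ mmmmUmmm   [U -> m U m]
mmmmUmmm ⇒ mmmmmUmmmm   [U -> m U m]
mmmmmUmmmm ⇒ mmmmmmUmmmmm   [U -> m U m]
mmmmmmUmmmmm ⇒ mmmmmmmUmmmmmm   [U -> m U m]
mmmmmmmUmmmmmm ⇒ mmmmmmmymmmmmm   [U -> y]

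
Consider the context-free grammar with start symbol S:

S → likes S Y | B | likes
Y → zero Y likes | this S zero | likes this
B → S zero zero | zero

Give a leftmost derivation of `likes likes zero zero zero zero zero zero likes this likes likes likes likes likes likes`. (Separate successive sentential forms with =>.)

S => likes S Y => likes likes Y => likes likes zero Y likes => likes likes zero zero Y likes likes => likes likes zero zero zero Y likes likes likes => likes likes zero zero zero zero Y likes likes likes likes => likes likes zero zero zero zero zero Y likes likes likes likes likes => likes likes zero zero zero zero zero zero Y likes likes likes likes likes likes => likes likes zero zero zero zero zero zero likes this likes likes likes likes likes likes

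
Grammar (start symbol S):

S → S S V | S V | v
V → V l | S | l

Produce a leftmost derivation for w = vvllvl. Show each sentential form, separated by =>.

S => SSV => SVSV => SSVVSV => vSVVSV => vvVVSV => vvlVSV => vvllSV => vvllvV => vvllvl

S => SSV   [S → S S V]
SSV => SVSV   [S → S V]
SVSV => SSVVSV   [S → S S V]
SSVVSV => vSVVSV   [S → v]
vSVVSV => vvVVSV   [S → v]
vvVVSV => vvlVSV   [V → l]
vvlVSV => vvllSV   [V → l]
vvllSV => vvllvV   [S → v]
vvllvV => vvllvl   [V → l]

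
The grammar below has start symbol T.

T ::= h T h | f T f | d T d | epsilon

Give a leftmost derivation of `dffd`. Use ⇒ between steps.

T⇒dTd⇒dfTfd⇒dffd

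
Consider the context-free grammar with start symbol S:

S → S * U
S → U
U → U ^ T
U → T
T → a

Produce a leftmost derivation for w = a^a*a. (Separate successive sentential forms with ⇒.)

S ⇒ S*U ⇒ U*U ⇒ U^T*U ⇒ T^T*U ⇒ a^T*U ⇒ a^a*U ⇒ a^a*T ⇒ a^a*a

S ⇒ S*U   [S → S * U]
S*U ⇒ U*U   [S → U]
U*U ⇒ U^T*U   [U → U ^ T]
U^T*U ⇒ T^T*U   [U → T]
T^T*U ⇒ a^T*U   [T → a]
a^T*U ⇒ a^a*U   [T → a]
a^a*U ⇒ a^a*T   [U → T]
a^a*T ⇒ a^a*a   [T → a]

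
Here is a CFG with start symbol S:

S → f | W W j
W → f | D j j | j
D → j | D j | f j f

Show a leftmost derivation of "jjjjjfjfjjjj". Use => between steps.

S => WWj   [S → W W j]
WWj => DjjWj   [W → D j j]
DjjWj => DjjjWj   [D → D j]
DjjjWj => DjjjjWj   [D → D j]
DjjjjWj => jjjjjWj   [D → j]
jjjjjWj => jjjjjDjjj   [W → D j j]
jjjjjDjjj => jjjjjDjjjj   [D → D j]
jjjjjDjjjj => jjjjjfjfjjjj   [D → f j f]

S=>WWj=>DjjWj=>DjjjWj=>DjjjjWj=>jjjjjWj=>jjjjjDjjj=>jjjjjDjjjj=>jjjjjfjfjjjj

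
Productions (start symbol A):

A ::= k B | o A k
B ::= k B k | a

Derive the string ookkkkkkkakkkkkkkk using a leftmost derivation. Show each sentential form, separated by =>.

A => oAk => ooAkk => ookBkk => ookkBkkk => ookkkBkkkk => ookkkkBkkkkk => ookkkkkBkkkkkk => ookkkkkkBkkkkkkk => ookkkkkkkBkkkkkkkk => ookkkkkkkakkkkkkkk

A => oAk   [A ::= o A k]
oAk => ooAkk   [A ::= o A k]
ooAkk => ookBkk   [A ::= k B]
ookBkk => ookkBkkk   [B ::= k B k]
ookkBkkk => ookkkBkkkk   [B ::= k B k]
ookkkBkkkk => ookkkkBkkkkk   [B ::= k B k]
ookkkkBkkkkk => ookkkkkBkkkkkk   [B ::= k B k]
ookkkkkBkkkkkk => ookkkkkkBkkkkkkk   [B ::= k B k]
ookkkkkkBkkkkkkk => ookkkkkkkBkkkkkkkk   [B ::= k B k]
ookkkkkkkBkkkkkkkk => ookkkkkkkakkkkkkkk   [B ::= a]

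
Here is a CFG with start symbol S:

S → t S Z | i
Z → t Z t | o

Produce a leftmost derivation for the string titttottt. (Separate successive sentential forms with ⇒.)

S ⇒ tSZ   [S → t S Z]
tSZ ⇒ tiZ   [S → i]
tiZ ⇒ titZt   [Z → t Z t]
titZt ⇒ tittZtt   [Z → t Z t]
tittZtt ⇒ titttZttt   [Z → t Z t]
titttZttt ⇒ titttottt   [Z → o]

S ⇒ tSZ ⇒ tiZ ⇒ titZt ⇒ tittZtt ⇒ titttZttt ⇒ titttottt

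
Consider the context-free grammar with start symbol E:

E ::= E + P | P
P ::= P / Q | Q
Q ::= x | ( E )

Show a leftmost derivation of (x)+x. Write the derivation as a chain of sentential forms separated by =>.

E => E+P   [E ::= E + P]
E+P => P+P   [E ::= P]
P+P => Q+P   [P ::= Q]
Q+P => (E)+P   [Q ::= ( E )]
(E)+P => (P)+P   [E ::= P]
(P)+P => (Q)+P   [P ::= Q]
(Q)+P => (x)+P   [Q ::= x]
(x)+P => (x)+Q   [P ::= Q]
(x)+Q => (x)+x   [Q ::= x]

E => E+P => P+P => Q+P => (E)+P => (P)+P => (Q)+P => (x)+P => (x)+Q => (x)+x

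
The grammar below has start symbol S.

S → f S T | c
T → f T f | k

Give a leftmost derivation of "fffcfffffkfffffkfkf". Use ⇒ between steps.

S⇒fST⇒ffSTT⇒fffSTTT⇒fffcTTT⇒fffcfTfTT⇒fffcffTffTT⇒fffcfffTfffTT⇒fffcffffTffffTT⇒fffcfffffTfffffTT⇒fffcfffffkfffffTT⇒fffcfffffkfffffkT⇒fffcfffffkfffffkfTf⇒fffcfffffkfffffkfkf

S ⇒ fST   [S → f S T]
fST ⇒ ffSTT   [S → f S T]
ffSTT ⇒ fffSTTT   [S → f S T]
fffSTTT ⇒ fffcTTT   [S → c]
fffcTTT ⇒ fffcfTfTT   [T → f T f]
fffcfTfTT ⇒ fffcffTffTT   [T → f T f]
fffcffTffTT ⇒ fffcfffTfffTT   [T → f T f]
fffcfffTfffTT ⇒ fffcffffTffffTT   [T → f T f]
fffcffffTffffTT ⇒ fffcfffffTfffffTT   [T → f T f]
fffcfffffTfffffTT ⇒ fffcfffffkfffffTT   [T → k]
fffcfffffkfffffTT ⇒ fffcfffffkfffffkT   [T → k]
fffcfffffkfffffkT ⇒ fffcfffffkfffffkfTf   [T → f T f]
fffcfffffkfffffkfTf ⇒ fffcfffffkfffffkfkf   [T → k]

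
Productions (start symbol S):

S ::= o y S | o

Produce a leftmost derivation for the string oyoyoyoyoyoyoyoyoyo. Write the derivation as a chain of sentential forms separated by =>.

S => oyS   [S ::= o y S]
oyS => oyoyS   [S ::= o y S]
oyoyS => oyoyoyS   [S ::= o y S]
oyoyoyS => oyoyoyoyS   [S ::= o y S]
oyoyoyoyS => oyoyoyoyoyS   [S ::= o y S]
oyoyoyoyoyS => oyoyoyoyoyoyS   [S ::= o y S]
oyoyoyoyoyoyS => oyoyoyoyoyoyoyS   [S ::= o y S]
oyoyoyoyoyoyoyS => oyoyoyoyoyoyoyoyS   [S ::= o y S]
oyoyoyoyoyoyoyoyS => oyoyoyoyoyoyoyoyoyS   [S ::= o y S]
oyoyoyoyoyoyoyoyoyS => oyoyoyoyoyoyoyoyoyo   [S ::= o]

S=>oyS=>oyoyS=>oyoyoyS=>oyoyoyoyS=>oyoyoyoyoyS=>oyoyoyoyoyoyS=>oyoyoyoyoyoyoyS=>oyoyoyoyoyoyoyoyS=>oyoyoyoyoyoyoyoyoyS=>oyoyoyoyoyoyoyoyoyo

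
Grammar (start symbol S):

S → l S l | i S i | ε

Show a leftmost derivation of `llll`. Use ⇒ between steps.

S ⇒ lSl ⇒ llSll ⇒ llll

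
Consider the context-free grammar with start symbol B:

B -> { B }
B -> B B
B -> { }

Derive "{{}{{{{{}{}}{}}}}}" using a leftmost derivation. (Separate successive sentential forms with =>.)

B=>{B}=>{BB}=>{{}B}=>{{}{B}}=>{{}{{B}}}=>{{}{{{B}}}}=>{{}{{{BB}}}}=>{{}{{{{B}B}}}}=>{{}{{{{BB}B}}}}=>{{}{{{{{}B}B}}}}=>{{}{{{{{}{}}B}}}}=>{{}{{{{{}{}}{}}}}}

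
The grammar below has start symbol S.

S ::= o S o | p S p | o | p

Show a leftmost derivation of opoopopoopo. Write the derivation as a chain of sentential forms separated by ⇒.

S ⇒ oSo ⇒ opSpo ⇒ opoSopo ⇒ opooSoopo ⇒ opoopSpoopo ⇒ opoopopoopo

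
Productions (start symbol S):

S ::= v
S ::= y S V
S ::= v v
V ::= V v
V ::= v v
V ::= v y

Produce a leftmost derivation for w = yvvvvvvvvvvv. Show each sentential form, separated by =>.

S => ySV   [S ::= y S V]
ySV => yvvV   [S ::= v v]
yvvV => yvvVv   [V ::= V v]
yvvVv => yvvVvv   [V ::= V v]
yvvVvv => yvvVvvv   [V ::= V v]
yvvVvvv => yvvVvvvv   [V ::= V v]
yvvVvvvv => yvvVvvvvv   [V ::= V v]
yvvVvvvvv => yvvVvvvvvv   [V ::= V v]
yvvVvvvvvv => yvvVvvvvvvv   [V ::= V v]
yvvVvvvvvvv => yvvvvvvvvvvv   [V ::= v v]

S => ySV => yvvV => yvvVv => yvvVvv => yvvVvvv => yvvVvvvv => yvvVvvvvv => yvvVvvvvvv => yvvVvvvvvvv => yvvvvvvvvvvv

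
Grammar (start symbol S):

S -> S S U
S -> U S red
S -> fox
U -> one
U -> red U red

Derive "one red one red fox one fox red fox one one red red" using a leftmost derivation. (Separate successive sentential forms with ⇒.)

S ⇒ U S red   [S -> U S red]
U S red ⇒ one S red   [U -> one]
one S red ⇒ one U S red red   [S -> U S red]
one U S red red ⇒ one red U red S red red   [U -> red U red]
one red U red S red red ⇒ one red one red S red red   [U -> one]
one red one red S red red ⇒ one red one red S S U red red   [S -> S S U]
one red one red S S U red red ⇒ one red one red fox S U red red   [S -> fox]
one red one red fox S U red red ⇒ one red one red fox S S U U red red   [S -> S S U]
one red one red fox S S U U red red ⇒ one red one red fox U S red S U U red red   [S -> U S red]
one red one red fox U S red S U U red red ⇒ one red one red fox one S red S U U red red   [U -> one]
one red one red fox one S red S U U red red ⇒ one red one red fox one fox red S U U red red   [S -> fox]
one red one red fox one fox red S U U red red ⇒ one red one red fox one fox red fox U U red red   [S -> fox]
one red one red fox one fox red fox U U red red ⇒ one red one red fox one fox red fox one U red red   [U -> one]
one red one red fox one fox red fox one U red red ⇒ one red one red fox one fox red fox one one red red   [U -> one]

S ⇒ U S red ⇒ one S red ⇒ one U S red red ⇒ one red U red S red red ⇒ one red one red S red red ⇒ one red one red S S U red red ⇒ one red one red fox S U red red ⇒ one red one red fox S S U U red red ⇒ one red one red fox U S red S U U red red ⇒ one red one red fox one S red S U U red red ⇒ one red one red fox one fox red S U U red red ⇒ one red one red fox one fox red fox U U red red ⇒ one red one red fox one fox red fox one U red red ⇒ one red one red fox one fox red fox one one red red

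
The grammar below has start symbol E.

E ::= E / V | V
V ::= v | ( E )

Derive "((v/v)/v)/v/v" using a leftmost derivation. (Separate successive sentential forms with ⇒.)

E ⇒ E/V   [E ::= E / V]
E/V ⇒ E/V/V   [E ::= E / V]
E/V/V ⇒ V/V/V   [E ::= V]
V/V/V ⇒ (E)/V/V   [V ::= ( E )]
(E)/V/V ⇒ (E/V)/V/V   [E ::= E / V]
(E/V)/V/V ⇒ (V/V)/V/V   [E ::= V]
(V/V)/V/V ⇒ ((E)/V)/V/V   [V ::= ( E )]
((E)/V)/V/V ⇒ ((E/V)/V)/V/V   [E ::= E / V]
((E/V)/V)/V/V ⇒ ((V/V)/V)/V/V   [E ::= V]
((V/V)/V)/V/V ⇒ ((v/V)/V)/V/V   [V ::= v]
((v/V)/V)/V/V ⇒ ((v/v)/V)/V/V   [V ::= v]
((v/v)/V)/V/V ⇒ ((v/v)/v)/V/V   [V ::= v]
((v/v)/v)/V/V ⇒ ((v/v)/v)/v/V   [V ::= v]
((v/v)/v)/v/V ⇒ ((v/v)/v)/v/v   [V ::= v]

E ⇒ E/V ⇒ E/V/V ⇒ V/V/V ⇒ (E)/V/V ⇒ (E/V)/V/V ⇒ (V/V)/V/V ⇒ ((E)/V)/V/V ⇒ ((E/V)/V)/V/V ⇒ ((V/V)/V)/V/V ⇒ ((v/V)/V)/V/V ⇒ ((v/v)/V)/V/V ⇒ ((v/v)/v)/V/V ⇒ ((v/v)/v)/v/V ⇒ ((v/v)/v)/v/v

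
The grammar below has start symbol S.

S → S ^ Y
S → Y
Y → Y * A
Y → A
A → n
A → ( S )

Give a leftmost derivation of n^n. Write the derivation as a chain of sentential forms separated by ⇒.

S ⇒ S^Y ⇒ Y^Y ⇒ A^Y ⇒ n^Y ⇒ n^A ⇒ n^n

S ⇒ S^Y   [S → S ^ Y]
S^Y ⇒ Y^Y   [S → Y]
Y^Y ⇒ A^Y   [Y → A]
A^Y ⇒ n^Y   [A → n]
n^Y ⇒ n^A   [Y → A]
n^A ⇒ n^n   [A → n]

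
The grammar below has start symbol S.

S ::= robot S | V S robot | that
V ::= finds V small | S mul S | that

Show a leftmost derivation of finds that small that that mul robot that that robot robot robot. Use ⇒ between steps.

S ⇒ V S robot ⇒ finds V small S robot ⇒ finds that small S robot ⇒ finds that small V S robot robot ⇒ finds that small that S robot robot ⇒ finds that small that V S robot robot robot ⇒ finds that small that S mul S S robot robot robot ⇒ finds that small that that mul S S robot robot robot ⇒ finds that small that that mul robot S S robot robot robot ⇒ finds that small that that mul robot that S robot robot robot ⇒ finds that small that that mul robot that that robot robot robot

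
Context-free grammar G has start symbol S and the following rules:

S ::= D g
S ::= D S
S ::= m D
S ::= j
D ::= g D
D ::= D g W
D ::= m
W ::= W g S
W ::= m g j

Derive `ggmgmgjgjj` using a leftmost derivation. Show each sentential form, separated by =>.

S => DS   [S ::= D S]
DS => gDS   [D ::= g D]
gDS => ggDS   [D ::= g D]
ggDS => ggDgWS   [D ::= D g W]
ggDgWS => ggmgWS   [D ::= m]
ggmgWS => ggmgWgSS   [W ::= W g S]
ggmgWgSS => ggmgmgjgSS   [W ::= m g j]
ggmgmgjgSS => ggmgmgjgjS   [S ::= j]
ggmgmgjgjS => ggmgmgjgjj   [S ::= j]

S => DS => gDS => ggDS => ggDgWS => ggmgWS => ggmgWgSS => ggmgmgjgSS => ggmgmgjgjS => ggmgmgjgjj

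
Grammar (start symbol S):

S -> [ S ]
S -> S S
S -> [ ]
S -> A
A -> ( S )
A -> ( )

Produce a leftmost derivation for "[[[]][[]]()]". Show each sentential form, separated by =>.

S => [S] => [SS] => [[S]S] => [[[]]S] => [[[]]SS] => [[[]][S]S] => [[[]][[]]S] => [[[]][[]]A] => [[[]][[]]()]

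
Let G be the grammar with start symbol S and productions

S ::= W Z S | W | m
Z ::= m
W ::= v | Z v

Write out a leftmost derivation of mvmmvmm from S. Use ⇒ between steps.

S⇒WZS⇒ZvZS⇒mvZS⇒mvmS⇒mvmWZS⇒mvmZvZS⇒mvmmvZS⇒mvmmvmS⇒mvmmvmm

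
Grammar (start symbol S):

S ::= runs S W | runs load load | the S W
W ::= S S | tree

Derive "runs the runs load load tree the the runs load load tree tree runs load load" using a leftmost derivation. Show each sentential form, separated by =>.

S => runs S W => runs the S W W => runs the runs load load W W => runs the runs load load tree W => runs the runs load load tree S S => runs the runs load load tree the S W S => runs the runs load load tree the the S W W S => runs the runs load load tree the the runs load load W W S => runs the runs load load tree the the runs load load tree W S => runs the runs load load tree the the runs load load tree tree S => runs the runs load load tree the the runs load load tree tree runs load load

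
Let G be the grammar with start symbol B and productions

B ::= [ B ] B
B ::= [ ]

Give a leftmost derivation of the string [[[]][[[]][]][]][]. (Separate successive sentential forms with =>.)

B => [B]B => [[B]B]B => [[[]]B]B => [[[]][B]B]B => [[[]][[B]B]B]B => [[[]][[[]]B]B]B => [[[]][[[]][]]B]B => [[[]][[[]][]][]]B => [[[]][[[]][]][]][]

B => [B]B   [B ::= [ B ] B]
[B]B => [[B]B]B   [B ::= [ B ] B]
[[B]B]B => [[[]]B]B   [B ::= [ ]]
[[[]]B]B => [[[]][B]B]B   [B ::= [ B ] B]
[[[]][B]B]B => [[[]][[B]B]B]B   [B ::= [ B ] B]
[[[]][[B]B]B]B => [[[]][[[]]B]B]B   [B ::= [ ]]
[[[]][[[]]B]B]B => [[[]][[[]][]]B]B   [B ::= [ ]]
[[[]][[[]][]]B]B => [[[]][[[]][]][]]B   [B ::= [ ]]
[[[]][[[]][]][]]B => [[[]][[[]][]][]][]   [B ::= [ ]]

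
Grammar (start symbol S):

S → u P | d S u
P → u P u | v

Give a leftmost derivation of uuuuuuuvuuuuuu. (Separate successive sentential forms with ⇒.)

S⇒uP⇒uuPu⇒uuuPuu⇒uuuuPuuu⇒uuuuuPuuuu⇒uuuuuuPuuuuu⇒uuuuuuuPuuuuuu⇒uuuuuuuvuuuuuu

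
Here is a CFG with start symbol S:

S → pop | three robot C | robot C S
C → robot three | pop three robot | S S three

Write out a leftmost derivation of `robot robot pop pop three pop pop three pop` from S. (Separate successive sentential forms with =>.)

S => robot C S => robot S S three S => robot robot C S S three S => robot robot S S three S S three S => robot robot pop S three S S three S => robot robot pop pop three S S three S => robot robot pop pop three pop S three S => robot robot pop pop three pop pop three S => robot robot pop pop three pop pop three pop

S => robot C S   [S → robot C S]
robot C S => robot S S three S   [C → S S three]
robot S S three S => robot robot C S S three S   [S → robot C S]
robot robot C S S three S => robot robot S S three S S three S   [C → S S three]
robot robot S S three S S three S => robot robot pop S three S S three S   [S → pop]
robot robot pop S three S S three S => robot robot pop pop three S S three S   [S → pop]
robot robot pop pop three S S three S => robot robot pop pop three pop S three S   [S → pop]
robot robot pop pop three pop S three S => robot robot pop pop three pop pop three S   [S → pop]
robot robot pop pop three pop pop three S => robot robot pop pop three pop pop three pop   [S → pop]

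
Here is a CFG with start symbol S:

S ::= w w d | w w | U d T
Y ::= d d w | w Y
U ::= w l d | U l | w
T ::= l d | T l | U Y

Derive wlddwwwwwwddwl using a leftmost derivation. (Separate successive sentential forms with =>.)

S => UdT   [S ::= U d T]
UdT => wlddT   [U ::= w l d]
wlddT => wlddTl   [T ::= T l]
wlddTl => wlddUYl   [T ::= U Y]
wlddUYl => wlddwYl   [U ::= w]
wlddwYl => wlddwwYl   [Y ::= w Y]
wlddwwYl => wlddwwwYl   [Y ::= w Y]
wlddwwwYl => wlddwwwwYl   [Y ::= w Y]
wlddwwwwYl => wlddwwwwwYl   [Y ::= w Y]
wlddwwwwwYl => wlddwwwwwwYl   [Y ::= w Y]
wlddwwwwwwYl => wlddwwwwwwddwl   [Y ::= d d w]

S => UdT => wlddT => wlddTl => wlddUYl => wlddwYl => wlddwwYl => wlddwwwYl => wlddwwwwYl => wlddwwwwwYl => wlddwwwwwwYl => wlddwwwwwwddwl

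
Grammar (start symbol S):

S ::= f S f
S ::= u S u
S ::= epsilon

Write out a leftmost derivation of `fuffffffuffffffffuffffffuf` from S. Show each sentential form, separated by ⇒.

S⇒fSf⇒fuSuf⇒fufSfuf⇒fuffSffuf⇒fufffSfffuf⇒fuffffSffffuf⇒fufffffSfffffuf⇒fuffffffSffffffuf⇒fuffffffuSuffffffuf⇒fuffffffufSfuffffffuf⇒fuffffffuffSffuffffffuf⇒fuffffffufffSfffuffffffuf⇒fuffffffuffffSffffuffffffuf⇒fuffffffuffffffffuffffffuf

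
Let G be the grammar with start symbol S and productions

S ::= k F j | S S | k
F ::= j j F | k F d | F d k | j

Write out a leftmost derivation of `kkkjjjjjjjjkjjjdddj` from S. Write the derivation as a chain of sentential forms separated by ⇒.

S ⇒ kFj   [S ::= k F j]
kFj ⇒ kkFdj   [F ::= k F d]
kkFdj ⇒ kkkFddj   [F ::= k F d]
kkkFddj ⇒ kkkjjFddj   [F ::= j j F]
kkkjjFddj ⇒ kkkjjjjFddj   [F ::= j j F]
kkkjjjjFddj ⇒ kkkjjjjjjFddj   [F ::= j j F]
kkkjjjjjjFddj ⇒ kkkjjjjjjjjFddj   [F ::= j j F]
kkkjjjjjjjjFddj ⇒ kkkjjjjjjjjkFdddj   [F ::= k F d]
kkkjjjjjjjjkFdddj ⇒ kkkjjjjjjjjkjjFdddj   [F ::= j j F]
kkkjjjjjjjjkjjFdddj ⇒ kkkjjjjjjjjkjjjdddj   [F ::= j]

S ⇒ kFj ⇒ kkFdj ⇒ kkkFddj ⇒ kkkjjFddj ⇒ kkkjjjjFddj ⇒ kkkjjjjjjFddj ⇒ kkkjjjjjjjjFddj ⇒ kkkjjjjjjjjkFdddj ⇒ kkkjjjjjjjjkjjFdddj ⇒ kkkjjjjjjjjkjjjdddj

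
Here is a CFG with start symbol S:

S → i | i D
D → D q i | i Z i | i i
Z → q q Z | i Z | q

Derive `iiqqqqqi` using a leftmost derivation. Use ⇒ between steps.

S ⇒ iD ⇒ iiZi ⇒ iiqqZi ⇒ iiqqqqZi ⇒ iiqqqqqi

S ⇒ iD   [S → i D]
iD ⇒ iiZi   [D → i Z i]
iiZi ⇒ iiqqZi   [Z → q q Z]
iiqqZi ⇒ iiqqqqZi   [Z → q q Z]
iiqqqqZi ⇒ iiqqqqqi   [Z → q]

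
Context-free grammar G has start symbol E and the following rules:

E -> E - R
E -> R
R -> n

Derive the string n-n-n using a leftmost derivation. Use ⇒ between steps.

E ⇒ E-R ⇒ E-R-R ⇒ R-R-R ⇒ n-R-R ⇒ n-n-R ⇒ n-n-n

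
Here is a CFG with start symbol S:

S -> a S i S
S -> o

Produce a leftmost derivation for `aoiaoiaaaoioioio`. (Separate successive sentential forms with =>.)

S => aSiS   [S -> a S i S]
aSiS => aoiS   [S -> o]
aoiS => aoiaSiS   [S -> a S i S]
aoiaSiS => aoiaoiS   [S -> o]
aoiaoiS => aoiaoiaSiS   [S -> a S i S]
aoiaoiaSiS => aoiaoiaaSiSiS   [S -> a S i S]
aoiaoiaaSiSiS => aoiaoiaaaSiSiSiS   [S -> a S i S]
aoiaoiaaaSiSiSiS => aoiaoiaaaoiSiSiS   [S -> o]
aoiaoiaaaoiSiSiS => aoiaoiaaaoioiSiS   [S -> o]
aoiaoiaaaoioiSiS => aoiaoiaaaoioioiS   [S -> o]
aoiaoiaaaoioioiS => aoiaoiaaaoioioio   [S -> o]

S=>aSiS=>aoiS=>aoiaSiS=>aoiaoiS=>aoiaoiaSiS=>aoiaoiaaSiSiS=>aoiaoiaaaSiSiSiS=>aoiaoiaaaoiSiSiS=>aoiaoiaaaoioiSiS=>aoiaoiaaaoioioiS=>aoiaoiaaaoioioio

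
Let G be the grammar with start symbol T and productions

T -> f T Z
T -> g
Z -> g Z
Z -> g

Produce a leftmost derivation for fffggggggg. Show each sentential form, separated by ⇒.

T ⇒ fTZ   [T -> f T Z]
fTZ ⇒ ffTZZ   [T -> f T Z]
ffTZZ ⇒ fffTZZZ   [T -> f T Z]
fffTZZZ ⇒ fffgZZZ   [T -> g]
fffgZZZ ⇒ fffggZZZ   [Z -> g Z]
fffggZZZ ⇒ fffgggZZ   [Z -> g]
fffgggZZ ⇒ fffggggZZ   [Z -> g Z]
fffggggZZ ⇒ fffgggggZZ   [Z -> g Z]
fffgggggZZ ⇒ fffggggggZ   [Z -> g]
fffggggggZ ⇒ fffggggggg   [Z -> g]

T ⇒ fTZ ⇒ ffTZZ ⇒ fffTZZZ ⇒ fffgZZZ ⇒ fffggZZZ ⇒ fffgggZZ ⇒ fffggggZZ ⇒ fffgggggZZ ⇒ fffggggggZ ⇒ fffggggggg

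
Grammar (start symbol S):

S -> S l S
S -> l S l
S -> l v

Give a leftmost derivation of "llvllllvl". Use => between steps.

S => SlS   [S -> S l S]
SlS => lSllS   [S -> l S l]
lSllS => llvllS   [S -> l v]
llvllS => llvlllSl   [S -> l S l]
llvlllSl => llvllllvl   [S -> l v]

S => SlS => lSllS => llvllS => llvlllSl => llvllllvl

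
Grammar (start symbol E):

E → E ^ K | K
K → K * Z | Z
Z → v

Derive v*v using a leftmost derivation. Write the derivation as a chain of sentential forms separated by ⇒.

E ⇒ K   [E → K]
K ⇒ K*Z   [K → K * Z]
K*Z ⇒ Z*Z   [K → Z]
Z*Z ⇒ v*Z   [Z → v]
v*Z ⇒ v*v   [Z → v]

E ⇒ K ⇒ K*Z ⇒ Z*Z ⇒ v*Z ⇒ v*v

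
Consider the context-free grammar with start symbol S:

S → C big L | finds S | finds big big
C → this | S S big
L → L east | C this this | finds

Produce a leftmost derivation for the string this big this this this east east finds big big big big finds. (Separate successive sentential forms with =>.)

S => C big L   [S → C big L]
C big L => S S big big L   [C → S S big]
S S big big L => C big L S big big L   [S → C big L]
C big L S big big L => this big L S big big L   [C → this]
this big L S big big L => this big L east S big big L   [L → L east]
this big L east S big big L => this big L east east S big big L   [L → L east]
this big L east east S big big L => this big C this this east east S big big L   [L → C this this]
this big C this this east east S big big L => this big this this this east east S big big L   [C → this]
this big this this this east east S big big L => this big this this this east east finds big big big big L   [S → finds big big]
this big this this this east east finds big big big big L => this big this this this east east finds big big big big finds   [L → finds]

S => C big L => S S big big L => C big L S big big L => this big L S big big L => this big L east S big big L => this big L east east S big big L => this big C this this east east S big big L => this big this this this east east S big big L => this big this this this east east finds big big big big L => this big this this this east east finds big big big big finds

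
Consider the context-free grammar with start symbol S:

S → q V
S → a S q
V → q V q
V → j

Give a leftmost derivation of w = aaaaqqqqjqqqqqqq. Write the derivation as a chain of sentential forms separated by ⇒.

S ⇒ aSq ⇒ aaSqq ⇒ aaaSqqq ⇒ aaaaSqqqq ⇒ aaaaqVqqqq ⇒ aaaaqqVqqqqq ⇒ aaaaqqqVqqqqqq ⇒ aaaaqqqqVqqqqqqq ⇒ aaaaqqqqjqqqqqqq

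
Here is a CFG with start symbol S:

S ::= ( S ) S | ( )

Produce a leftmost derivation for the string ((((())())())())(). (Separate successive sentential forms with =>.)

S => (S)S => ((S)S)S => (((S)S)S)S => ((((S)S)S)S)S => ((((())S)S)S)S => ((((())())S)S)S => ((((())())())S)S => ((((())())())())S => ((((())())())())()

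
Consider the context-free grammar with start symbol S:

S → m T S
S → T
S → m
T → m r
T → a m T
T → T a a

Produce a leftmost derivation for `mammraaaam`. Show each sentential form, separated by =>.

S => mTS   [S → m T S]
mTS => mTaaS   [T → T a a]
mTaaS => mamTaaS   [T → a m T]
mamTaaS => mamTaaaaS   [T → T a a]
mamTaaaaS => mammraaaaS   [T → m r]
mammraaaaS => mammraaaam   [S → m]

S=>mTS=>mTaaS=>mamTaaS=>mamTaaaaS=>mammraaaaS=>mammraaaam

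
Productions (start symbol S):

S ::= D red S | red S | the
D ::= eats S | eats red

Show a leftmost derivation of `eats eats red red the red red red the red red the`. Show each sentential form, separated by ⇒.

S ⇒ D red S ⇒ eats S red S ⇒ eats D red S red S ⇒ eats eats S red S red S ⇒ eats eats red S red S red S ⇒ eats eats red red S red S red S ⇒ eats eats red red the red S red S ⇒ eats eats red red the red red S red S ⇒ eats eats red red the red red red S red S ⇒ eats eats red red the red red red the red S ⇒ eats eats red red the red red red the red red S ⇒ eats eats red red the red red red the red red the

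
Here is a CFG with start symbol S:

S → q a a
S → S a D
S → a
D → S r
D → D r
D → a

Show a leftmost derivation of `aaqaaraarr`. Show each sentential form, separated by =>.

S => SaD => SaDaD => aaDaD => aaSraD => aaqaaraD => aaqaaraDr => aaqaaraSrr => aaqaaraarr

S => SaD   [S → S a D]
SaD => SaDaD   [S → S a D]
SaDaD => aaDaD   [S → a]
aaDaD => aaSraD   [D → S r]
aaSraD => aaqaaraD   [S → q a a]
aaqaaraD => aaqaaraDr   [D → D r]
aaqaaraDr => aaqaaraSrr   [D → S r]
aaqaaraSrr => aaqaaraarr   [S → a]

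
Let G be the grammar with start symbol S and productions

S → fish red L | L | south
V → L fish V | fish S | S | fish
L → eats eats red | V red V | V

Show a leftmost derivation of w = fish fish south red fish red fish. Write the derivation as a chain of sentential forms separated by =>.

S => L   [S → L]
L => V red V   [L → V red V]
V red V => fish S red V   [V → fish S]
fish S red V => fish L red V   [S → L]
fish L red V => fish V red V red V   [L → V red V]
fish V red V red V => fish fish S red V red V   [V → fish S]
fish fish S red V red V => fish fish south red V red V   [S → south]
fish fish south red V red V => fish fish south red fish red V   [V → fish]
fish fish south red fish red V => fish fish south red fish red fish   [V → fish]

S => L => V red V => fish S red V => fish L red V => fish V red V red V => fish fish S red V red V => fish fish south red V red V => fish fish south red fish red V => fish fish south red fish red fish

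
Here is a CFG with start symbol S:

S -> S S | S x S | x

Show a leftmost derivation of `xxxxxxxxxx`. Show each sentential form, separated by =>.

S => SxS => xxS => xxSS => xxxS => xxxSxS => xxxSxSxS => xxxxxSxS => xxxxxxxS => xxxxxxxSxS => xxxxxxxxxS => xxxxxxxxxx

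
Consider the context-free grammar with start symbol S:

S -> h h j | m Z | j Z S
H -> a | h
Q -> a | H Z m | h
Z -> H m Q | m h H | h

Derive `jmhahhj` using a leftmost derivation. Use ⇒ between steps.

S ⇒ jZS ⇒ jmhHS ⇒ jmhaS ⇒ jmhahhj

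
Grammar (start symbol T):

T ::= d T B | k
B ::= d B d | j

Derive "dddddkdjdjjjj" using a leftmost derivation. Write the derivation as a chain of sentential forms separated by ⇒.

T ⇒ dTB ⇒ ddTBB ⇒ dddTBBB ⇒ ddddTBBBB ⇒ dddddTBBBBB ⇒ dddddkBBBBB ⇒ dddddkdBdBBBB ⇒ dddddkdjdBBBB ⇒ dddddkdjdjBBB ⇒ dddddkdjdjjBB ⇒ dddddkdjdjjjB ⇒ dddddkdjdjjjj

T ⇒ dTB   [T ::= d T B]
dTB ⇒ ddTBB   [T ::= d T B]
ddTBB ⇒ dddTBBB   [T ::= d T B]
dddTBBB ⇒ ddddTBBBB   [T ::= d T B]
ddddTBBBB ⇒ dddddTBBBBB   [T ::= d T B]
dddddTBBBBB ⇒ dddddkBBBBB   [T ::= k]
dddddkBBBBB ⇒ dddddkdBdBBBB   [B ::= d B d]
dddddkdBdBBBB ⇒ dddddkdjdBBBB   [B ::= j]
dddddkdjdBBBB ⇒ dddddkdjdjBBB   [B ::= j]
dddddkdjdjBBB ⇒ dddddkdjdjjBB   [B ::= j]
dddddkdjdjjBB ⇒ dddddkdjdjjjB   [B ::= j]
dddddkdjdjjjB ⇒ dddddkdjdjjjj   [B ::= j]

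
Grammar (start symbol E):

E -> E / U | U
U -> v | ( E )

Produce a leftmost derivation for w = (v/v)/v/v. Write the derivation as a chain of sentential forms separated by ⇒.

E ⇒ E/U ⇒ E/U/U ⇒ U/U/U ⇒ (E)/U/U ⇒ (E/U)/U/U ⇒ (U/U)/U/U ⇒ (v/U)/U/U ⇒ (v/v)/U/U ⇒ (v/v)/v/U ⇒ (v/v)/v/v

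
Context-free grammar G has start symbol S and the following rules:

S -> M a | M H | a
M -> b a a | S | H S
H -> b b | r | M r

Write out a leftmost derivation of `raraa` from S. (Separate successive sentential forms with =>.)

S => Ma => HSa => MrSa => HSrSa => rSrSa => rarSa => raraa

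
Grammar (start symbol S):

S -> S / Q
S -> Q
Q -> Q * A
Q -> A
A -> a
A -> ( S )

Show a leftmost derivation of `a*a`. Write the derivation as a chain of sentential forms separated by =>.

S => Q   [S -> Q]
Q => Q*A   [Q -> Q * A]
Q*A => A*A   [Q -> A]
A*A => a*A   [A -> a]
a*A => a*a   [A -> a]

S => Q => Q*A => A*A => a*A => a*a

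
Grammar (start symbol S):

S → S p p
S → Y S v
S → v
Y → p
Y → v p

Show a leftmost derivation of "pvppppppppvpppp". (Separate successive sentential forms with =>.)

S => Spp => Spppp => YSvpppp => pSvpppp => pSppvpppp => pSppppvpppp => pSppppppvpppp => pSppppppppvpppp => pvppppppppvpppp

S => Spp   [S → S p p]
Spp => Spppp   [S → S p p]
Spppp => YSvpppp   [S → Y S v]
YSvpppp => pSvpppp   [Y → p]
pSvpppp => pSppvpppp   [S → S p p]
pSppvpppp => pSppppvpppp   [S → S p p]
pSppppvpppp => pSppppppvpppp   [S → S p p]
pSppppppvpppp => pSppppppppvpppp   [S → S p p]
pSppppppppvpppp => pvppppppppvpppp   [S → v]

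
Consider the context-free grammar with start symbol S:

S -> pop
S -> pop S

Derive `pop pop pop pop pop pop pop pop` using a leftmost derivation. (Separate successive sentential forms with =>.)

S => pop S => pop pop S => pop pop pop S => pop pop pop pop S => pop pop pop pop pop S => pop pop pop pop pop pop S => pop pop pop pop pop pop pop S => pop pop pop pop pop pop pop pop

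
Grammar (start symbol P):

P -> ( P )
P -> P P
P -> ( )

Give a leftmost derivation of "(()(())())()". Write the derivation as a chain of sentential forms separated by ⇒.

P ⇒ PP   [P -> P P]
PP ⇒ (P)P   [P -> ( P )]
(P)P ⇒ (PP)P   [P -> P P]
(PP)P ⇒ (()P)P   [P -> ( )]
(()P)P ⇒ (()PP)P   [P -> P P]
(()PP)P ⇒ (()(P)P)P   [P -> ( P )]
(()(P)P)P ⇒ (()(())P)P   [P -> ( )]
(()(())P)P ⇒ (()(())())P   [P -> ( )]
(()(())())P ⇒ (()(())())()   [P -> ( )]

P⇒PP⇒(P)P⇒(PP)P⇒(()P)P⇒(()PP)P⇒(()(P)P)P⇒(()(())P)P⇒(()(())())P⇒(()(())())()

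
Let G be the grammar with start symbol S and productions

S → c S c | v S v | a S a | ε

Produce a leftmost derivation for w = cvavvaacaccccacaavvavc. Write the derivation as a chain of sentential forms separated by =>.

S => cSc   [S → c S c]
cSc => cvSvc   [S → v S v]
cvSvc => cvaSavc   [S → a S a]
cvaSavc => cvavSvavc   [S → v S v]
cvavSvavc => cvavvSvvavc   [S → v S v]
cvavvSvvavc => cvavvaSavvavc   [S → a S a]
cvavvaSavvavc => cvavvaaSaavvavc   [S → a S a]
cvavvaaSaavvavc => cvavvaacScaavvavc   [S → c S c]
cvavvaacScaavvavc => cvavvaacaSacaavvavc   [S → a S a]
cvavvaacaSacaavvavc => cvavvaacacScacaavvavc   [S → c S c]
cvavvaacacScacaavvavc => cvavvaacaccSccacaavvavc   [S → c S c]
cvavvaacaccSccacaavvavc => cvavvaacaccccacaavvavc   [S → ε]

S=>cSc=>cvSvc=>cvaSavc=>cvavSvavc=>cvavvSvvavc=>cvavvaSavvavc=>cvavvaaSaavvavc=>cvavvaacScaavvavc=>cvavvaacaSacaavvavc=>cvavvaacacScacaavvavc=>cvavvaacaccSccacaavvavc=>cvavvaacaccccacaavvavc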